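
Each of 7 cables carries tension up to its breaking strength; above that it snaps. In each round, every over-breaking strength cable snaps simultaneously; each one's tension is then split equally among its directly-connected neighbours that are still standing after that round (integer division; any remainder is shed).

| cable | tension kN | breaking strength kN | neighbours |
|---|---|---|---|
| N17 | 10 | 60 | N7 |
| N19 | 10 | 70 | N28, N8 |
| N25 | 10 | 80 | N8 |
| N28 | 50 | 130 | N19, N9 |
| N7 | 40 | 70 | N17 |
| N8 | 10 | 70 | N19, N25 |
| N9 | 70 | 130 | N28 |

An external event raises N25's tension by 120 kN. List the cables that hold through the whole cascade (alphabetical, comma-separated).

Round 1 — N25 at 130 > 80. N25 snaps.
  N25 sheds 130 kN to N8: 130 each.
    N8: 10+130 = 140 > 70
Round 2 — N8 snaps.
  N8 sheds 140 kN to N19: 140 each.
    N19: 10+140 = 150 > 70
Round 3 — N19 snaps.
  N19 sheds 150 kN to N28: 150 each.
    N28: 50+150 = 200 > 130
Round 4 — N28 snaps.
  N28 sheds 200 kN to N9: 200 each.
    N9: 70+200 = 270 > 130
Round 5 — N9 snaps.
  N9 sheds 270 kN: no online neighbours, lost.
No further breaks.

N17, N7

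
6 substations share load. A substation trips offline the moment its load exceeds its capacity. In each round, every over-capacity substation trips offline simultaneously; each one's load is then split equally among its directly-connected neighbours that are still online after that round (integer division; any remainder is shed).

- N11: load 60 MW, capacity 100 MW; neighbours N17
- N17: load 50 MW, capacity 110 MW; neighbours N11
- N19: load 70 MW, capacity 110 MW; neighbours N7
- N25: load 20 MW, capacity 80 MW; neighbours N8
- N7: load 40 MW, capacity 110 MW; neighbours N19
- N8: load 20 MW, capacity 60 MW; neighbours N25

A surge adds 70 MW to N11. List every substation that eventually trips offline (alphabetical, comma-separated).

Round 1 — N11 at 130 > 100. N11 trips offline.
  N11 sheds 130 MW to N17: 130 each.
    N17: 50+130 = 180 > 110
Round 2 — N17 trips offline.
  N17 sheds 180 MW: no online neighbours, lost.
No further trips.

N11, N17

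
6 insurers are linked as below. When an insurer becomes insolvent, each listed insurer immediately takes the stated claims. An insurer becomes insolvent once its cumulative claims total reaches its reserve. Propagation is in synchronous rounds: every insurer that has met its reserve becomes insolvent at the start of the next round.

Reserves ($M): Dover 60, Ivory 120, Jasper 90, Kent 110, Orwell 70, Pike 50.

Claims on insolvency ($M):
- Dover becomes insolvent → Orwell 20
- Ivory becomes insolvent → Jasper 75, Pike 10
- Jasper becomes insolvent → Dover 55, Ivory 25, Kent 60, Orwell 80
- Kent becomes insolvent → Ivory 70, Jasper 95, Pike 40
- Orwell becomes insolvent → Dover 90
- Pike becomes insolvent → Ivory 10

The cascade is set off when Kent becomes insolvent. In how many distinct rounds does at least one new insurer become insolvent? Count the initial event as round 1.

Round 1 — Kent becomes insolvent (initial).
  Ivory: +70 → 70 < 120
  Jasper: +95 → 95 ≥ 90
  Pike: +40 → 40 < 50
Round 2 — Jasper becomes insolvent.
  Dover: +55 → 55 < 60
  Ivory: +25 → 95 < 120
  Orwell: +80 → 80 ≥ 70
Round 3 — Orwell becomes insolvent.
  Dover: +90 → 145 ≥ 60
Round 4 — Dover becomes insolvent.
No further insolvencies.

4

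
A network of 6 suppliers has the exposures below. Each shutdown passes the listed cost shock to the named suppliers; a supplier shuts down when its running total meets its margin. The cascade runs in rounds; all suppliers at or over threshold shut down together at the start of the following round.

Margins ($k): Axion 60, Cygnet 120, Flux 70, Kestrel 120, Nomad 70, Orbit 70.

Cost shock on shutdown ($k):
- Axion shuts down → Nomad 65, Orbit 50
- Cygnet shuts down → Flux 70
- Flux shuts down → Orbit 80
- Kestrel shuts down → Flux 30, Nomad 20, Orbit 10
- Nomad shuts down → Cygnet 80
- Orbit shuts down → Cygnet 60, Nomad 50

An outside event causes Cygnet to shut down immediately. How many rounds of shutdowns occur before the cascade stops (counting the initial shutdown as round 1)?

Round 1 — Cygnet shuts down (initial).
  Flux: +70 → 70 ≥ 70
Round 2 — Flux shuts down.
  Orbit: +80 → 80 ≥ 70
Round 3 — Orbit shuts down.
  Nomad: +50 → 50 < 70
No further shutdowns.

3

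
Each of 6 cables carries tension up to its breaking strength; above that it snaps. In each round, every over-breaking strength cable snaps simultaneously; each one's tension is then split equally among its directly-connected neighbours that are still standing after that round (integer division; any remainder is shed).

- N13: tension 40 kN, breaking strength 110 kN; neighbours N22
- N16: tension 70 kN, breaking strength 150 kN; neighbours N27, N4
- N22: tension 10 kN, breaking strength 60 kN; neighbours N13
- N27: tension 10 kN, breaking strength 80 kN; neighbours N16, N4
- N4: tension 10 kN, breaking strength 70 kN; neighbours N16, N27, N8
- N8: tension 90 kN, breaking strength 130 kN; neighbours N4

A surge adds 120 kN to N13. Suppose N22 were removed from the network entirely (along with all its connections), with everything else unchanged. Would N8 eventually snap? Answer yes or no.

no

With N22 removed:
Round 1 — N13 at 160 > 110. N13 snaps.
  N13 sheds 160 kN: no online neighbours, lost.
No further breaks.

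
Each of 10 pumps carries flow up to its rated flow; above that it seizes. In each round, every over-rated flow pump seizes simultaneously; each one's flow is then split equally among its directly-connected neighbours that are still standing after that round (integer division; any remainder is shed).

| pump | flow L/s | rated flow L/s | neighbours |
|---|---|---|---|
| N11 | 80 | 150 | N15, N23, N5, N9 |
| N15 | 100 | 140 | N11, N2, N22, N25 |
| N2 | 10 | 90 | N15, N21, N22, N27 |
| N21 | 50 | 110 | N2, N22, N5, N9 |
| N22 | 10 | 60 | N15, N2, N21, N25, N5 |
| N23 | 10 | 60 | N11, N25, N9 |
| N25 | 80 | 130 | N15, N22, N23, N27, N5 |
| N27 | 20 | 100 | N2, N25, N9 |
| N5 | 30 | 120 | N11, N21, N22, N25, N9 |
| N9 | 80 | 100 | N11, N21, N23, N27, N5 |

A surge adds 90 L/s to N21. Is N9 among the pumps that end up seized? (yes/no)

yes

Round 1 — N21 at 140 > 110. N21 seizes.
  N21 sheds 140 L/s to N2, N22, N5, N9: 35 each.
    N2: 10+35 = 45 ≤ 90
    N22: 10+35 = 45 ≤ 60
    N5: 30+35 = 65 ≤ 120
    N9: 80+35 = 115 > 100
Round 2 — N9 seizes.
  N9 sheds 115 L/s to N11, N23, N27, N5: 28 each (3 lost).
    N11: 80+28 = 108 ≤ 150
    N23: 10+28 = 38 ≤ 60
    N27: 20+28 = 48 ≤ 100
    N5: 65+28 = 93 ≤ 120
No further seizures.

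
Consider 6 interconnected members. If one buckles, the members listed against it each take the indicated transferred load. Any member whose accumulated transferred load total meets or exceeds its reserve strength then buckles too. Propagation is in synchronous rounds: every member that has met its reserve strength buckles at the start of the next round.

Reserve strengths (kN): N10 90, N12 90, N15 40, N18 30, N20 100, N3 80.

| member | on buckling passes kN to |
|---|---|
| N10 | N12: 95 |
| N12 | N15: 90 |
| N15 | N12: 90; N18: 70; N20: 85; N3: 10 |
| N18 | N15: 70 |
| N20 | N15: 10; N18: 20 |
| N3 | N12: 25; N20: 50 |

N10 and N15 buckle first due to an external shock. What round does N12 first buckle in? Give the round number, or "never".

2

Round 1 — N10, N15 buckle (initial).
  N12: +95+90 → 185 ≥ 90
  N18: +70 → 70 ≥ 30
  N20: +85 → 85 < 100
  N3: +10 → 10 < 80
Round 2 — N12, N18 buckle.
No further bucklings.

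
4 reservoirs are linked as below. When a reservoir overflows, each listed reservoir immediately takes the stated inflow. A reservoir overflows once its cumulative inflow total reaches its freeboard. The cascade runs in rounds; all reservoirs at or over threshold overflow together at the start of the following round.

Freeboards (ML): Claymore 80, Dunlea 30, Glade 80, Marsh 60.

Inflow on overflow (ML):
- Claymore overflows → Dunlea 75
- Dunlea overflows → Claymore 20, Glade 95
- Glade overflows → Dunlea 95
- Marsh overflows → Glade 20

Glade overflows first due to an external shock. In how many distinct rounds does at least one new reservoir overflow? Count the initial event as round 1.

Round 1 — Glade overflows (initial).
  Dunlea: +95 → 95 ≥ 30
Round 2 — Dunlea overflows.
  Claymore: +20 → 20 < 80
No further overflows.

2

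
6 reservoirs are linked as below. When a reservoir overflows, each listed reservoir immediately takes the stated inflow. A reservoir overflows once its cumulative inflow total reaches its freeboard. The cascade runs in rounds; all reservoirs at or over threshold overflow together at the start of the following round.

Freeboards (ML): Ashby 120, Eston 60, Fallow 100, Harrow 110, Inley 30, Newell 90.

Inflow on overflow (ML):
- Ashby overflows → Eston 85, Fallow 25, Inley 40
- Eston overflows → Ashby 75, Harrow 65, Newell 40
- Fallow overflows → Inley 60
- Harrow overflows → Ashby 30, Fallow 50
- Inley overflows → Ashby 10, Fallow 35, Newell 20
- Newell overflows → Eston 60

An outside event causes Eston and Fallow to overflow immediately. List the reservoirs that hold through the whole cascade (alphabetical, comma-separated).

Round 1 — Eston, Fallow overflow (initial).
  Ashby: +75 → 75 < 120
  Harrow: +65 → 65 < 110
  Inley: +60 → 60 ≥ 30
  Newell: +40 → 40 < 90
Round 2 — Inley overflows.
  Ashby: +10 → 85 < 120
  Newell: +20 → 60 < 90
No further overflows.

Ashby, Harrow, Newell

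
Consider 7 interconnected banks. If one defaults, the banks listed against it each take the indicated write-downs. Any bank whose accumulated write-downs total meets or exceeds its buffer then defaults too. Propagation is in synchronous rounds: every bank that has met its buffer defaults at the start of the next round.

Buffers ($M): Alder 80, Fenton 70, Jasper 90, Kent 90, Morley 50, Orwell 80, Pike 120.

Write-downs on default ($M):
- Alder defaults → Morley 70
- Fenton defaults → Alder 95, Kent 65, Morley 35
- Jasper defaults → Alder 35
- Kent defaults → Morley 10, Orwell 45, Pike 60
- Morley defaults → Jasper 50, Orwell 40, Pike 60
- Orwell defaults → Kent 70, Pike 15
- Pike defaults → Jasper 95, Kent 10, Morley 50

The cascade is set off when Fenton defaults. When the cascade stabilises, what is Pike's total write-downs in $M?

60

Round 1 — Fenton defaults (initial).
  Alder: +95 → 95 ≥ 80
  Kent: +65 → 65 < 90
  Morley: +35 → 35 < 50
Round 2 — Alder defaults.
  Morley: +70 → 105 ≥ 50
Round 3 — Morley defaults.
  Jasper: +50 → 50 < 90
  Orwell: +40 → 40 < 80
  Pike: +60 → 60 < 120
No further defaults.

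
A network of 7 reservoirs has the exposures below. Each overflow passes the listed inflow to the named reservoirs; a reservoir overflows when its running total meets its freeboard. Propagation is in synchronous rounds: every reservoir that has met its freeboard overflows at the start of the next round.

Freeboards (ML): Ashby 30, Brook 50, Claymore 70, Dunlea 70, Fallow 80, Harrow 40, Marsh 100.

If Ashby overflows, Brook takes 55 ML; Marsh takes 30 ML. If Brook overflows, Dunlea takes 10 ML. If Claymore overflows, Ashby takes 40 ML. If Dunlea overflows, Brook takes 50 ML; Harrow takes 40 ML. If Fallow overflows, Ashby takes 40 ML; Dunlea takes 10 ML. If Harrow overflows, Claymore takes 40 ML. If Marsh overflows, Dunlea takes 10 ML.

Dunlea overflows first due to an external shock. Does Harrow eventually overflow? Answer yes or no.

yes

Round 1 — Dunlea overflows (initial).
  Brook: +50 → 50 ≥ 50
  Harrow: +40 → 40 ≥ 40
Round 2 — Brook, Harrow overflow.
  Claymore: +40 → 40 < 70
No further overflows.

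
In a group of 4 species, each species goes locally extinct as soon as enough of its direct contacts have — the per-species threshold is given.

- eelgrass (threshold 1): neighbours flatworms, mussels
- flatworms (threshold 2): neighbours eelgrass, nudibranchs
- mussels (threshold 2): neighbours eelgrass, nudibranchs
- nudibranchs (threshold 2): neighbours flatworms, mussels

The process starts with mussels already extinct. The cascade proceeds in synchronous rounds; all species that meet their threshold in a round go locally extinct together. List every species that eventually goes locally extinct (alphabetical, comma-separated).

eelgrass, mussels

Round 1 — mussels goes locally extinct (initial).
Round 2 — checking thresholds:
  eelgrass: 1 of 2 neighbours ≥ 1, goes locally extinct.
  nudibranchs: 1 of 2 neighbours < 2, holds.
Round 3 — no new extinctions; cascade stops.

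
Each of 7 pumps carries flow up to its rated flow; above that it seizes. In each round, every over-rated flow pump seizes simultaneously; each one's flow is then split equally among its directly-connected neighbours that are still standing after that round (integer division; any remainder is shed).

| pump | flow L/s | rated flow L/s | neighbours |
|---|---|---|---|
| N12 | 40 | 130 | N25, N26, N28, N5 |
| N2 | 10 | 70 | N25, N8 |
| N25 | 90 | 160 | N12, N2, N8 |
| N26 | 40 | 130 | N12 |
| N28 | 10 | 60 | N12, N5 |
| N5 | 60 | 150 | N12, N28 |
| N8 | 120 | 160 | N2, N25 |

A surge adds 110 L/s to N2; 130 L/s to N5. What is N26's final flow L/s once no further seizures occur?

107

Round 1 — N2 at 120 > 70; N5 at 190 > 150. N2, N5 seize.
  N2 sheds 120 L/s to N25, N8: 60 each.
    N25: 90+60 = 150 ≤ 160
    N8: 120+60 = 180 > 160
  N5 sheds 190 L/s to N12, N28: 95 each.
    N12: 40+95 = 135 > 130
    N28: 10+95 = 105 > 60
Round 2 — N12, N28, N8 seize.
  N12 sheds 135 L/s to N25, N26: 67 each (1 lost).
    N25: 150+67 = 217 > 160
    N26: 40+67 = 107 ≤ 130
  N28 sheds 105 L/s: no online neighbours, lost.
  N8 sheds 180 L/s to N25: 180 each.
    N25: 217+180 = 397 > 160
Round 3 — N25 seizes.
  N25 sheds 397 L/s: no online neighbours, lost.
No further seizures.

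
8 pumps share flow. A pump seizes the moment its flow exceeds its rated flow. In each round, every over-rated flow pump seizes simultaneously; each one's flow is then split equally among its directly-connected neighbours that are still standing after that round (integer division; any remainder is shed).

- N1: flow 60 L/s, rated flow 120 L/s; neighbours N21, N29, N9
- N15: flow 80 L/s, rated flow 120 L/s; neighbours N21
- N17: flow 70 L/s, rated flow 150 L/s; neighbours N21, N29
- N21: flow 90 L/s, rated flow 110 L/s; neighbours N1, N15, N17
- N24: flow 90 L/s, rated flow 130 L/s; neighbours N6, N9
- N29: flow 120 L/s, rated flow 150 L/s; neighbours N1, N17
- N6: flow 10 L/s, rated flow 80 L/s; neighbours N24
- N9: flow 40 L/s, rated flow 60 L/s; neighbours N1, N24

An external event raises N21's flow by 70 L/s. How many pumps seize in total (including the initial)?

2

Round 1 — N21 at 160 > 110. N21 seizes.
  N21 sheds 160 L/s to N1, N15, N17: 53 each (1 lost).
    N1: 60+53 = 113 ≤ 120
    N15: 80+53 = 133 > 120
    N17: 70+53 = 123 ≤ 150
Round 2 — N15 seizes.
  N15 sheds 133 L/s: no online neighbours, lost.
No further seizures.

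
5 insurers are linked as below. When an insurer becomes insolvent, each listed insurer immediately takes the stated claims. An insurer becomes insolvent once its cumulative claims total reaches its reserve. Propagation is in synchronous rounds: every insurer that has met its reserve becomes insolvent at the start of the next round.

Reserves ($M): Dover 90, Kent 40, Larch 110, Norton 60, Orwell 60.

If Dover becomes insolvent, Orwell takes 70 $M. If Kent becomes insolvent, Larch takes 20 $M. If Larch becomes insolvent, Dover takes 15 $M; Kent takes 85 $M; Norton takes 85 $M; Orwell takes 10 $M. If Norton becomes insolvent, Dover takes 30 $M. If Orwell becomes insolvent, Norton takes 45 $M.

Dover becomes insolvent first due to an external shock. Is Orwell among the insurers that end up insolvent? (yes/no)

yes

Round 1 — Dover becomes insolvent (initial).
  Orwell: +70 → 70 ≥ 60
Round 2 — Orwell becomes insolvent.
  Norton: +45 → 45 < 60
No further insolvencies.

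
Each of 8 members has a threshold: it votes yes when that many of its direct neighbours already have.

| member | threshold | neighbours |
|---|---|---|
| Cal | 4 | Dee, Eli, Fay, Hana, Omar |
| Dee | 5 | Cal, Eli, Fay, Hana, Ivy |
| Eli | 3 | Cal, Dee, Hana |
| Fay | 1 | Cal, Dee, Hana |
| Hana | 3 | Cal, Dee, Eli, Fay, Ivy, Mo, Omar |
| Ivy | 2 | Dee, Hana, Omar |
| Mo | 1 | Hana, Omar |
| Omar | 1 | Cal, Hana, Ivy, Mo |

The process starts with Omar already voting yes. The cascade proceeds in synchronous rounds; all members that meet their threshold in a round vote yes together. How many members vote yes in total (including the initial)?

2

Round 1 — Omar votes yes (initial).
Round 2 — checking thresholds:
  Cal: 1 of 5 neighbours < 4, below threshold.
  Hana: 1 of 7 neighbours < 3, below threshold.
  Ivy: 1 of 3 neighbours < 2, below threshold.
  Mo: 1 of 2 neighbours ≥ 1, votes yes.
Round 3 — no new yes votes; cascade stops.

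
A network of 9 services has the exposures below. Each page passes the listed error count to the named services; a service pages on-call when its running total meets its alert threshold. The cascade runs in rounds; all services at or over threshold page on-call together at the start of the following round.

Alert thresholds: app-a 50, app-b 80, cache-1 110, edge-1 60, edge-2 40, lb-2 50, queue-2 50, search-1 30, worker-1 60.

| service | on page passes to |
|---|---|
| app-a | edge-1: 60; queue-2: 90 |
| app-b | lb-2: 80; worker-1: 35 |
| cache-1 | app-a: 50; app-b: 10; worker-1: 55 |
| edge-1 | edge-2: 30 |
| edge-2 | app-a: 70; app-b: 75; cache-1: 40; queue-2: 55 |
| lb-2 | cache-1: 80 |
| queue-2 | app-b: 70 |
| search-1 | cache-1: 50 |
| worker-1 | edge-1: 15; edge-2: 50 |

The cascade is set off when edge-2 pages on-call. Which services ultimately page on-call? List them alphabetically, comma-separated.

app-a, app-b, cache-1, edge-1, edge-2, lb-2, queue-2, worker-1

Round 1 — edge-2 pages on-call (initial).
  app-a: +70 → 70 ≥ 50
  app-b: +75 → 75 < 80
  cache-1: +40 → 40 < 110
  queue-2: +55 → 55 ≥ 50
Round 2 — app-a, queue-2 page on-call.
  app-b: +70 → 145 ≥ 80
  edge-1: +60 → 60 ≥ 60
Round 3 — app-b, edge-1 page on-call.
  lb-2: +80 → 80 ≥ 50
  worker-1: +35 → 35 < 60
Round 4 — lb-2 pages on-call.
  cache-1: +80 → 120 ≥ 110
Round 5 — cache-1 pages on-call.
  worker-1: +55 → 90 ≥ 60
Round 6 — worker-1 pages on-call.
No further pages.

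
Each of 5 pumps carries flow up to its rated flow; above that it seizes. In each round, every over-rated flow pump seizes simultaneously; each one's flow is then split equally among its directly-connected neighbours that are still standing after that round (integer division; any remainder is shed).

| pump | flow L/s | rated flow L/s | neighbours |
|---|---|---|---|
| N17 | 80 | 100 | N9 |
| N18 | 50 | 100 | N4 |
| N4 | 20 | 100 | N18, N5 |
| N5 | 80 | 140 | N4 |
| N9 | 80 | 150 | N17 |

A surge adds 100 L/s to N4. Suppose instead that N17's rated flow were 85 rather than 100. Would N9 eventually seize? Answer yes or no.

With N17's rated flow at 85:
Round 1 — N4 at 120 > 100. N4 seizes.
  N4 sheds 120 L/s to N18, N5: 60 each.
    N18: 50+60 = 110 > 100
    N5: 80+60 = 140 ≤ 140
Round 2 — N18 seizes.
  N18 sheds 110 L/s: no online neighbours, lost.
No further seizures.

no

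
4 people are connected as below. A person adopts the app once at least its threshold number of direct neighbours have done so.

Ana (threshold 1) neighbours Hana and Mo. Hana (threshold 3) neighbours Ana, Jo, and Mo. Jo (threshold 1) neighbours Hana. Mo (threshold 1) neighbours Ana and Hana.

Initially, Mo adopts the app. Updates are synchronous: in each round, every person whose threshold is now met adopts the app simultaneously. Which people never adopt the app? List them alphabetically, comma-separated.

Round 1 — Mo adopts the app (initial).
Round 2 — checking thresholds:
  Ana: 1 of 2 neighbours ≥ 1, adopts the app.
  Hana: 1 of 3 neighbours < 3, below threshold.
Round 3 — no new adoptions; cascade stops.

Hana, Jo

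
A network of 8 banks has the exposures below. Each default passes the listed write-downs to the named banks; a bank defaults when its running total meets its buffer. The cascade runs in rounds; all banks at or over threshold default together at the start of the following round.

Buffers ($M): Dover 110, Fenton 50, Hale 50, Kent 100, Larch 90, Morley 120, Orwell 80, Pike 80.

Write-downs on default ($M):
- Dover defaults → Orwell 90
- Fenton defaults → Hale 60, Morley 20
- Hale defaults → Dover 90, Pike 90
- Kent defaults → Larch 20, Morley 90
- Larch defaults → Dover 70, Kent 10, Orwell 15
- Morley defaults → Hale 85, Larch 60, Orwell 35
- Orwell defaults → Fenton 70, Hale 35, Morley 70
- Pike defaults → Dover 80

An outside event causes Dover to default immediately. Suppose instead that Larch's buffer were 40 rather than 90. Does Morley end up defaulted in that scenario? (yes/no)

no

With Larch's buffer at 40:
Round 1 — Dover defaults (initial).
  Orwell: +90 → 90 ≥ 80
Round 2 — Orwell defaults.
  Fenton: +70 → 70 ≥ 50
  Hale: +35 → 35 < 50
  Morley: +70 → 70 < 120
Round 3 — Fenton defaults.
  Hale: +60 → 95 ≥ 50
  Morley: +20 → 90 < 120
Round 4 — Hale defaults.
  Pike: +90 → 90 ≥ 80
Round 5 — Pike defaults.
No further defaults.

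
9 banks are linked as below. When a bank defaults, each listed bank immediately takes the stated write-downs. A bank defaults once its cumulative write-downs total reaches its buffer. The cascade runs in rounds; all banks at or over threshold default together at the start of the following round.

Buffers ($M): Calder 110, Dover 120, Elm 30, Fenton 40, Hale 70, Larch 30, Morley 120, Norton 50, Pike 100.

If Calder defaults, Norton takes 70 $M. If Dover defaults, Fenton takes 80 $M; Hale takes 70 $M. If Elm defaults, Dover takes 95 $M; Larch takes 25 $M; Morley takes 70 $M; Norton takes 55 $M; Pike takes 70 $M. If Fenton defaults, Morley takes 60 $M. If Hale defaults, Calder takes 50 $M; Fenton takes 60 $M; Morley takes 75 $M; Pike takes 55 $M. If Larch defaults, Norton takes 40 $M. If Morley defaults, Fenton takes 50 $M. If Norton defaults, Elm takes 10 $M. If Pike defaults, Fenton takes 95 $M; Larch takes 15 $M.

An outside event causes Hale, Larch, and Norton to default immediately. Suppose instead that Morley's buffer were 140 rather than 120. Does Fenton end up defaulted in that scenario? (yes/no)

yes

With Morley's buffer at 140:
Round 1 — Hale, Larch, Norton default (initial).
  Calder: +50 → 50 < 110
  Elm: +10 → 10 < 30
  Fenton: +60 → 60 ≥ 40
  Morley: +75 → 75 < 140
  Pike: +55 → 55 < 100
Round 2 — Fenton defaults.
  Morley: +60 → 135 < 140
No further defaults.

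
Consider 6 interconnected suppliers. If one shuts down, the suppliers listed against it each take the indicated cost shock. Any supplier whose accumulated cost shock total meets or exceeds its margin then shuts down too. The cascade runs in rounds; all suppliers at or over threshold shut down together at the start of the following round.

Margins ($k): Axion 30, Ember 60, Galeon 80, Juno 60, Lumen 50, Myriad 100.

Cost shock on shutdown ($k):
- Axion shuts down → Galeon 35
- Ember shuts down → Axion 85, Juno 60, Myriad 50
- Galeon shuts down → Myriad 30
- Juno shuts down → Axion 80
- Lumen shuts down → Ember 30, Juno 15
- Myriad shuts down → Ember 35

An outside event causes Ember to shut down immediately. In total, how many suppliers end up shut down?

Round 1 — Ember shuts down (initial).
  Axion: +85 → 85 ≥ 30
  Juno: +60 → 60 ≥ 60
  Myriad: +50 → 50 < 100
Round 2 — Axion, Juno shut down.
  Galeon: +35 → 35 < 80
No further shutdowns.

3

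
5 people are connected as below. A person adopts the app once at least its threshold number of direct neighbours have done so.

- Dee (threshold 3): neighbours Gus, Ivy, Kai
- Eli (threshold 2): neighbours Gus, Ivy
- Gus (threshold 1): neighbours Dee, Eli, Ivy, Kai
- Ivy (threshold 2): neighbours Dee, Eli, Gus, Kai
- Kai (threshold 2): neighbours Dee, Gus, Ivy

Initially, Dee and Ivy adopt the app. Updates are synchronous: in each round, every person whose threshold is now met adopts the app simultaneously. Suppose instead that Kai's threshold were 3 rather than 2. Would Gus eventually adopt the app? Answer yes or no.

yes

With Kai's threshold at 3:
Round 1 — Dee, Ivy adopt the app (initial).
Round 2 — checking thresholds:
  Eli: 1 of 2 neighbours < 2, not yet.
  Gus: 2 of 4 neighbours ≥ 1, adopts the app.
  Kai: 2 of 3 neighbours < 3, not yet.
Round 3 — checking thresholds:
  Eli: 2 of 2 neighbours ≥ 2, adopts the app.
  Kai: 3 of 3 neighbours ≥ 3, adopts the app.
Round 4 — no new adoptions; cascade stops.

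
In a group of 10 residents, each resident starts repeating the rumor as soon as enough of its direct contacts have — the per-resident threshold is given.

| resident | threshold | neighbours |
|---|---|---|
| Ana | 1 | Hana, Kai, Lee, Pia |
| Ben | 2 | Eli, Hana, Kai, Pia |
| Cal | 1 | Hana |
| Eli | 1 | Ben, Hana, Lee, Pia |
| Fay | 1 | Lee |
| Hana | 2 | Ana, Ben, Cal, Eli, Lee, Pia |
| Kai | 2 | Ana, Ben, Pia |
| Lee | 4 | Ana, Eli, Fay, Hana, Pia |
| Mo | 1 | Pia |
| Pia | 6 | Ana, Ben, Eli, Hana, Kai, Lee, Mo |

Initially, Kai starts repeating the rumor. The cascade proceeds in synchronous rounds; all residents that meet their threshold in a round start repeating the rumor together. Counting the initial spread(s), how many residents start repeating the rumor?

2

Round 1 — Kai starts repeating the rumor (initial).
Round 2 — checking thresholds:
  Ana: 1 of 4 neighbours ≥ 1, starts repeating the rumor.
  Ben: 1 of 4 neighbours < 2, not yet.
  Pia: 1 of 7 neighbours < 6, not yet.
Round 3 — no new spreads; cascade stops.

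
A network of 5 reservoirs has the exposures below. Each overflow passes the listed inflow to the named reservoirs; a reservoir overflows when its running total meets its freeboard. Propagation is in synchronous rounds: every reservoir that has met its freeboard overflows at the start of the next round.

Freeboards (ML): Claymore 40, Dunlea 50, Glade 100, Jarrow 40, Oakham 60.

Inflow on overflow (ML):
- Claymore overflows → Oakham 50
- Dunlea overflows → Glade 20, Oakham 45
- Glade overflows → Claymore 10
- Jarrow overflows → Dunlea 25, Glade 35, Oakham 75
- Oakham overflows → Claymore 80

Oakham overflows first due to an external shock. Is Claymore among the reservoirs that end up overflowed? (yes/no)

yes

Round 1 — Oakham overflows (initial).
  Claymore: +80 → 80 ≥ 40
Round 2 — Claymore overflows.
No further overflows.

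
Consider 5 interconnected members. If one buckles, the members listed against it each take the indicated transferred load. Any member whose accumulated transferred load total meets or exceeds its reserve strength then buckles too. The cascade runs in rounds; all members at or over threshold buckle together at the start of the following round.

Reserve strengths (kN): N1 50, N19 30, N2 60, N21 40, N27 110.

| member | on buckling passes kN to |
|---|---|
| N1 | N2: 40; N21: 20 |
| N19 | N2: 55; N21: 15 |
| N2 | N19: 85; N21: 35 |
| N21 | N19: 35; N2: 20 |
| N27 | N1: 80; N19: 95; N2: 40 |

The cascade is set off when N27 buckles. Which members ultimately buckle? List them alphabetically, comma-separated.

Round 1 — N27 buckles (initial).
  N1: +80 → 80 ≥ 50
  N19: +95 → 95 ≥ 30
  N2: +40 → 40 < 60
Round 2 — N1, N19 buckle.
  N2: +40+55 → 135 ≥ 60
  N21: +20+15 → 35 < 40
Round 3 — N2 buckles.
  N21: +35 → 70 ≥ 40
Round 4 — N21 buckles.
No further bucklings.

N1, N19, N2, N21, N27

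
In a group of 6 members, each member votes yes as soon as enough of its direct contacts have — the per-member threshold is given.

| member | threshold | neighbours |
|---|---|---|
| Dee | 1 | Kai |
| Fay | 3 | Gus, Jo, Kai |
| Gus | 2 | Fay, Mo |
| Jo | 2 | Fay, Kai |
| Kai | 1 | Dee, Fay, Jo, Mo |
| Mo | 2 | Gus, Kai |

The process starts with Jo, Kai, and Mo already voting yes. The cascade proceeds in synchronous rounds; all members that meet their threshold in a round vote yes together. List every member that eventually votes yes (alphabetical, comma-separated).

Dee, Jo, Kai, Mo

Round 1 — Jo, Kai, Mo vote yes (initial).
Round 2 — checking thresholds:
  Dee: 1 of 1 neighbours ≥ 1, votes yes.
  Fay: 2 of 3 neighbours < 3, not yet.
  Gus: 1 of 2 neighbours < 2, not yet.
Round 3 — no new yes votes; cascade stops.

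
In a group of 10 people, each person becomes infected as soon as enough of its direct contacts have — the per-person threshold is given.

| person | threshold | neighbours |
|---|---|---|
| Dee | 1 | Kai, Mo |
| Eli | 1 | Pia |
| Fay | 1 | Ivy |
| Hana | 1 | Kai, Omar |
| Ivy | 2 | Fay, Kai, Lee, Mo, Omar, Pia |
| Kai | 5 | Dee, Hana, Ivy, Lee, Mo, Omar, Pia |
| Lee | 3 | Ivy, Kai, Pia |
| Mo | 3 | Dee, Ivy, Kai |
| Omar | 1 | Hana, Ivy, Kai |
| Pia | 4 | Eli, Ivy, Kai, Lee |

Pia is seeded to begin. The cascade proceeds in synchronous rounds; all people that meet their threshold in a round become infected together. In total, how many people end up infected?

2

Round 1 — Pia becomes infected (initial).
Round 2 — checking thresholds:
  Eli: 1 of 1 neighbours ≥ 1, becomes infected.
  Ivy: 1 of 6 neighbours < 2, not yet.
  Kai: 1 of 7 neighbours < 5, not yet.
  Lee: 1 of 3 neighbours < 3, not yet.
Round 3 — no new infections; cascade stops.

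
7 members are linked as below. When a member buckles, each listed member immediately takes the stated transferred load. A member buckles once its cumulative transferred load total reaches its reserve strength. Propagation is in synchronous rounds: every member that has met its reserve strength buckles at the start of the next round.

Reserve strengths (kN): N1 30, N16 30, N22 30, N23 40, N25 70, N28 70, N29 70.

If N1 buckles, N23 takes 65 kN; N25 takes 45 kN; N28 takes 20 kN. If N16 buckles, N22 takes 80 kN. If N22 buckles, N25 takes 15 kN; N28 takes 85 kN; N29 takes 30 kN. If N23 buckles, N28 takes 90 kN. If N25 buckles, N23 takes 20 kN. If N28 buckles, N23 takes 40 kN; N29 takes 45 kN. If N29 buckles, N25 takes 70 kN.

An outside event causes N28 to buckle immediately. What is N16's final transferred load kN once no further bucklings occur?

0

Round 1 — N28 buckles (initial).
  N23: +40 → 40 ≥ 40
  N29: +45 → 45 < 70
Round 2 — N23 buckles.
No further bucklings.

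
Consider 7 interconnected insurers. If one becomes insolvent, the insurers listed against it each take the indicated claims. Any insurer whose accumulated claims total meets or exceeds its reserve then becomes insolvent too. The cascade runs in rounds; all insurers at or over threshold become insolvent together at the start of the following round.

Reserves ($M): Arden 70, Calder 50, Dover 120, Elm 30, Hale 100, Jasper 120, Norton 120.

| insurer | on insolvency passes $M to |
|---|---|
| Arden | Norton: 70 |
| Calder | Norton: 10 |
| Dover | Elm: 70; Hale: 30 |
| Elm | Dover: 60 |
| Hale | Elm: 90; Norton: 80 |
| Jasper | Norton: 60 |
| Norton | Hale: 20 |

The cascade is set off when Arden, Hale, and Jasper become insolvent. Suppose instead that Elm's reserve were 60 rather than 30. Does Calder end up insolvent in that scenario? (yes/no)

With Elm's reserve at 60:
Round 1 — Arden, Hale, Jasper become insolvent (initial).
  Elm: +90 → 90 ≥ 60
  Norton: +70+80+60 → 210 ≥ 120
Round 2 — Elm, Norton become insolvent.
  Dover: +60 → 60 < 120
No further insolvencies.

no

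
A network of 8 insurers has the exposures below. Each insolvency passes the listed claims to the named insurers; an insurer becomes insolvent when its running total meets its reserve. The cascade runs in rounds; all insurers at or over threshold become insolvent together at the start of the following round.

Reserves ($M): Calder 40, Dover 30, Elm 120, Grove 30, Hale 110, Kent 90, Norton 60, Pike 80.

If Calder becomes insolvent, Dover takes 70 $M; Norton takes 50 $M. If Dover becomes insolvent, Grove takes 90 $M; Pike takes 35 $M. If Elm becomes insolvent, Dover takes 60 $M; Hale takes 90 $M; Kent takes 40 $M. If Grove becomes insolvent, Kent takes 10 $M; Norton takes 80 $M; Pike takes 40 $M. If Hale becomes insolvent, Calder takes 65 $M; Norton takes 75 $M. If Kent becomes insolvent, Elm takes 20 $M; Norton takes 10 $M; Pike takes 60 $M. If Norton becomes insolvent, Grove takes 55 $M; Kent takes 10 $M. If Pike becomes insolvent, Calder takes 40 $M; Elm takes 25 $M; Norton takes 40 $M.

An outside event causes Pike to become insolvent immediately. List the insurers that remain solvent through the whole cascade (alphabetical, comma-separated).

Round 1 — Pike becomes insolvent (initial).
  Calder: +40 → 40 ≥ 40
  Elm: +25 → 25 < 120
  Norton: +40 → 40 < 60
Round 2 — Calder becomes insolvent.
  Dover: +70 → 70 ≥ 30
  Norton: +50 → 90 ≥ 60
Round 3 — Dover, Norton become insolvent.
  Grove: +90+55 → 145 ≥ 30
  Kent: +10 → 10 < 90
Round 4 — Grove becomes insolvent.
  Kent: +10 → 20 < 90
No further insolvencies.

Elm, Hale, Kent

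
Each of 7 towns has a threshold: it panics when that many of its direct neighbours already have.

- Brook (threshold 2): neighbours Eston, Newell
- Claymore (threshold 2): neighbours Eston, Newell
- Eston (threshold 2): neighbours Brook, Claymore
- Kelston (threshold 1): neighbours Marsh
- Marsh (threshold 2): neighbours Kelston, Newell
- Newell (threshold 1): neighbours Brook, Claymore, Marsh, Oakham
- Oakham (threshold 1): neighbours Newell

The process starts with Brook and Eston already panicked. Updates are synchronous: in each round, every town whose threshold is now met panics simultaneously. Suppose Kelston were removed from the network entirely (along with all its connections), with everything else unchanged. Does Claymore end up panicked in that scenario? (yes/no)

With Kelston removed:
Round 1 — Brook, Eston panic (initial).
Round 2 — checking thresholds:
  Claymore: 1 of 2 neighbours < 2, holds.
  Newell: 1 of 4 neighbours ≥ 1, panics.
Round 3 — checking thresholds:
  Claymore: 2 of 2 neighbours ≥ 2, panics.
  Marsh: 1 of 1 neighbours < 2, holds.
  Oakham: 1 of 1 neighbours ≥ 1, panics.
Round 4 — no new panics; cascade stops.

yes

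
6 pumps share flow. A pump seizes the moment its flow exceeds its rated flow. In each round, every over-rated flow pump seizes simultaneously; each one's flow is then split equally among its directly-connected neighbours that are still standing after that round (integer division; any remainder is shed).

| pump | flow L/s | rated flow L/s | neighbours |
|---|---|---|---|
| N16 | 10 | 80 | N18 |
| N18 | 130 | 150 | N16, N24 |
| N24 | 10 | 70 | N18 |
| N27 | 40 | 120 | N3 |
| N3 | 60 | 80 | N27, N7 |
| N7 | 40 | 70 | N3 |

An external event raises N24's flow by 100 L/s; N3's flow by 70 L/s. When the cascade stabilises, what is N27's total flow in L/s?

Round 1 — N24 at 110 > 70; N3 at 130 > 80. N24, N3 seize.
  N24 sheds 110 L/s to N18: 110 each.
    N18: 130+110 = 240 > 150
  N3 sheds 130 L/s to N27, N7: 65 each.
    N27: 40+65 = 105 ≤ 120
    N7: 40+65 = 105 > 70
Round 2 — N18, N7 seize.
  N18 sheds 240 L/s to N16: 240 each.
    N16: 10+240 = 250 > 80
  N7 sheds 105 L/s: no online neighbours, lost.
Round 3 — N16 seizes.
  N16 sheds 250 L/s: no online neighbours, lost.
No further seizures.

105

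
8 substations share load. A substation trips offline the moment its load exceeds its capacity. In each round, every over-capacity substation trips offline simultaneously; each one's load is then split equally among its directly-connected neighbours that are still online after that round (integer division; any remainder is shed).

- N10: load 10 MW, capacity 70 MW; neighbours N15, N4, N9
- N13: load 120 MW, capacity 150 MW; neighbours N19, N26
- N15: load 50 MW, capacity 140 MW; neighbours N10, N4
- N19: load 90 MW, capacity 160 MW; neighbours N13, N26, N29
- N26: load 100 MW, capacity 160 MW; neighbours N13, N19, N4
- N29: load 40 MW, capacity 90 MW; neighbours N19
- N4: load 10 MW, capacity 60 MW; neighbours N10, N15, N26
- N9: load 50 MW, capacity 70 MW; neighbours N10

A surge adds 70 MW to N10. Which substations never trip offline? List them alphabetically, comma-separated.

Round 1 — N10 at 80 > 70. N10 trips offline.
  N10 sheds 80 MW to N15, N4, N9: 26 each (2 lost).
    N15: 50+26 = 76 ≤ 140
    N4: 10+26 = 36 ≤ 60
    N9: 50+26 = 76 > 70
Round 2 — N9 trips offline.
  N9 sheds 76 MW: no online neighbours, lost.
No further trips.

N13, N15, N19, N26, N29, N4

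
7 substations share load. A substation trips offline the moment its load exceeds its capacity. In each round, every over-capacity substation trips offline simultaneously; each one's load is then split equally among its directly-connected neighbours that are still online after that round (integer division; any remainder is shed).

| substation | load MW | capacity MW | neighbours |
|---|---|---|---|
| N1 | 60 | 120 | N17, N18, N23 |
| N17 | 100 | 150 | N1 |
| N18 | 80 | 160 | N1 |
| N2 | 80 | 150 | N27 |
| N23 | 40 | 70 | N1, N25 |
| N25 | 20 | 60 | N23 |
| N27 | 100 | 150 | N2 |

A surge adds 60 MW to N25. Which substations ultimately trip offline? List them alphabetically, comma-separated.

Round 1 — N25 at 80 > 60. N25 trips offline.
  N25 sheds 80 MW to N23: 80 each.
    N23: 40+80 = 120 > 70
Round 2 — N23 trips offline.
  N23 sheds 120 MW to N1: 120 each.
    N1: 60+120 = 180 > 120
Round 3 — N1 trips offline.
  N1 sheds 180 MW to N17, N18: 90 each.
    N17: 100+90 = 190 > 150
    N18: 80+90 = 170 > 160
Round 4 — N17, N18 trip offline.
  N17 sheds 190 MW: no online neighbours, lost.
  N18 sheds 170 MW: no online neighbours, lost.
No further trips.

N1, N17, N18, N23, N25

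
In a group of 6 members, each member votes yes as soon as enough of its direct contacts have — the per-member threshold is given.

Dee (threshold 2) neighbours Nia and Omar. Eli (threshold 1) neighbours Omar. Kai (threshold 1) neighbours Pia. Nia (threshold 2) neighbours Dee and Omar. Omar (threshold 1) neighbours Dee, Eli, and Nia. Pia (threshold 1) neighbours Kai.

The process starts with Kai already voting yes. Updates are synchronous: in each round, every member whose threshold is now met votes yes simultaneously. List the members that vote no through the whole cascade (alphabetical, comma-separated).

Round 1 — Kai votes yes (initial).
Round 2 — checking thresholds:
  Pia: 1 of 1 neighbours ≥ 1, votes yes.
Round 3 — no new yes votes; cascade stops.

Dee, Eli, Nia, Omar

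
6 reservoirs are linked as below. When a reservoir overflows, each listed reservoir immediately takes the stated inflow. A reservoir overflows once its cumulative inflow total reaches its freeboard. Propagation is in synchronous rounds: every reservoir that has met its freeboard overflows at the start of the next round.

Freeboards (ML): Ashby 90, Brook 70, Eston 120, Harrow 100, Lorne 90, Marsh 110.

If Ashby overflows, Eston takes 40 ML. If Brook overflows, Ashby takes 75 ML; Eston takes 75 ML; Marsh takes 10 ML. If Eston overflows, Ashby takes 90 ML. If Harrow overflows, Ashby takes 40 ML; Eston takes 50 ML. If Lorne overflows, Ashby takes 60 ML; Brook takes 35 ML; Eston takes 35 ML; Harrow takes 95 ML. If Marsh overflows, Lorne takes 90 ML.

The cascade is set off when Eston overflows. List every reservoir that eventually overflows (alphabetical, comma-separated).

Ashby, Eston

Round 1 — Eston overflows (initial).
  Ashby: +90 → 90 ≥ 90
Round 2 — Ashby overflows.
No further overflows.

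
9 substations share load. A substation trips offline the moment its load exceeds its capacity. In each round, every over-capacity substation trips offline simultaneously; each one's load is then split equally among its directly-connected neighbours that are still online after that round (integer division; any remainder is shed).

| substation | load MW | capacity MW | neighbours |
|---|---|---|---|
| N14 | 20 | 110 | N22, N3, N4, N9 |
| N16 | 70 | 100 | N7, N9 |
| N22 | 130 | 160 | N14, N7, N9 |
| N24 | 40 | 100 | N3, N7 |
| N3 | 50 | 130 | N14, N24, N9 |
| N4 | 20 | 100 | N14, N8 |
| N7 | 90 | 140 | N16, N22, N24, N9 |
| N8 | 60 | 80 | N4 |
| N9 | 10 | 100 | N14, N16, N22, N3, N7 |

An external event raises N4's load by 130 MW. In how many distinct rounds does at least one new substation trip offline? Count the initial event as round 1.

Round 1 — N4 at 150 > 100. N4 trips offline.
  N4 sheds 150 MW to N14, N8: 75 each.
    N14: 20+75 = 95 ≤ 110
    N8: 60+75 = 135 > 80
Round 2 — N8 trips offline.
  N8 sheds 135 MW: no online neighbours, lost.
No further trips.

2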